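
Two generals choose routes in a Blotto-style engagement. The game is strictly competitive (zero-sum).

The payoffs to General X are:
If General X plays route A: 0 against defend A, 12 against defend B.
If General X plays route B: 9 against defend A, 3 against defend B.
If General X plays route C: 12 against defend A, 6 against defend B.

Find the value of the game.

8

Row route B is strictly dominated by row route C, so General X never plays it.
The remaining 2×2 game on (route A, route C) × (defend A, defend B) has no saddle point. Let General X play route A with probability p; indifference gives 12(1−p) = 12p + 6(1−p), so p = 1/3.
Similarly General Y's optimal q on defend A is 1/3, and the value is 0·(1/3) + (12)·(2/3) = 8.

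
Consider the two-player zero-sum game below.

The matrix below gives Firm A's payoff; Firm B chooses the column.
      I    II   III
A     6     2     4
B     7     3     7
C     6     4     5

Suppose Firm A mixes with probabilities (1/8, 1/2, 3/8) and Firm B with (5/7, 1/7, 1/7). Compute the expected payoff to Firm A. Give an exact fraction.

Against (5/7, 1/7, 1/7), each row's expected payoff is A: 36/7; B: 45/7; C: 39/7.
Taking the (1/8, 1/2, 3/8)-weighted average: (1/8)·(36/7) + (1/2)·(45/7) + (3/8)·(39/7) = 333/56.

333/56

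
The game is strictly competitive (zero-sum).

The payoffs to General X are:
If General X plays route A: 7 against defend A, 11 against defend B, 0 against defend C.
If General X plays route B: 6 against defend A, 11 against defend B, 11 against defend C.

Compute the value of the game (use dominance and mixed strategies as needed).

77/12

Column defend B is strictly dominated by defend A for General Y (it gives General X more in every row).
The remaining 2×2 game on (route A, route B) × (defend A, defend C) has no saddle point. Let General X play route A with probability p; indifference gives 7p + 6(1−p) = 11(1−p), so p = 5/12.
Similarly General Y's optimal q on defend A is 11/12, and the value is 7·(11/12) + (0)·(1/12) = 77/12.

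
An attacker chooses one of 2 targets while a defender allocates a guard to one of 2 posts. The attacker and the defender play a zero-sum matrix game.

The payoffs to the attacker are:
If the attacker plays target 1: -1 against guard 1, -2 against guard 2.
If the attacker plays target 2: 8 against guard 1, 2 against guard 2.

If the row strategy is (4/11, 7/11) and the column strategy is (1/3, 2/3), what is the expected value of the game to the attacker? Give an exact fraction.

Against (1/3, 2/3), each row's expected payoff is target 1: -5/3; target 2: 4.
Taking the (4/11, 7/11)-weighted average: (4/11)·(-5/3) + (7/11)·(4) = 64/33.

64/33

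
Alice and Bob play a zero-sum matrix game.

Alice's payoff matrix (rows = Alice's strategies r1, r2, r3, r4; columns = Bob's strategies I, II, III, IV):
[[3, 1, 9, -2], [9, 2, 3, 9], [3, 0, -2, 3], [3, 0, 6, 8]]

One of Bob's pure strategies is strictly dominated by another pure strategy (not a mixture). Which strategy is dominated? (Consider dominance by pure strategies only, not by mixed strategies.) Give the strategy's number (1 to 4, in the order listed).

Bob prefers columns that give Alice less. Compare I with II: 1 < 3, 2 < 9, 0 < 3, 0 < 3.
So II strictly dominates I for Bob; I is strictly dominated.

1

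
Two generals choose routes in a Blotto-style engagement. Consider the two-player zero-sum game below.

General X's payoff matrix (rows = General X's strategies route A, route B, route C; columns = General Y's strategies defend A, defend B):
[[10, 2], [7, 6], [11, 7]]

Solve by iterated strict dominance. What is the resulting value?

7

Column defend A is strictly dominated by defend B for General Y (2<10, 6<7, 7<11); eliminate defend A.
Row route A is strictly dominated by row route B (6>2); eliminate route A.
Row route B is strictly dominated by row route C (7>6); eliminate route B.
Only (route C, defend B) remains, with payoff 7.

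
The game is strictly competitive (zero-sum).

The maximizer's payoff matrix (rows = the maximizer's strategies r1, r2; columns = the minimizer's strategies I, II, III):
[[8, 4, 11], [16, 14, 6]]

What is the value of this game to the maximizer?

26/3

Column I is strictly dominated by II for the minimizer (it gives the maximizer more in every row).
The remaining 2×2 game on (r1, r2) × (II, III) has no saddle point. Let the maximizer play r1 with probability p; indifference gives 4p + 14(1−p) = 11p + 6(1−p), so p = 8/15.
Similarly the minimizer's optimal q on II is 1/3, and the value is 4·(1/3) + (11)·(2/3) = 26/3.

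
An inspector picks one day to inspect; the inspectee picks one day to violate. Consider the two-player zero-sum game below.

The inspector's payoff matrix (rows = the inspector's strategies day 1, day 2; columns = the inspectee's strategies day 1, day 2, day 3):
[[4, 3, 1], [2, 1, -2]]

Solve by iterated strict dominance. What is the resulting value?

1

Column day 1 is strictly dominated by day 2 for the inspectee (3<4, 1<2); eliminate day 1.
Column day 2 is strictly dominated by day 3 for the inspectee (1<3, -2<1); eliminate day 2.
Row day 2 is strictly dominated by row day 1 (1>-2); eliminate day 2.
Only (day 1, day 3) remains, with payoff 1.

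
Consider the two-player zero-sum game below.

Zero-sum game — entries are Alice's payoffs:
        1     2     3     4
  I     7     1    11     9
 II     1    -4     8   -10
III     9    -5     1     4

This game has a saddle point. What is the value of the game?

1

Row minima: 1, -10, -5 → Alice's maximin is 1.
Column maxima: 9, 1, 11, 9 → Bob's minimax is 1.
They coincide at (I, 2), so the value is 1.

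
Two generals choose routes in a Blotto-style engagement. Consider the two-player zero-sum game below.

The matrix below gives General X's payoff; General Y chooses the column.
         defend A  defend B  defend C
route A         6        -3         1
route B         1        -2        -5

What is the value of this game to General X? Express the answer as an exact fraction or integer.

-17/7

Column defend A is strictly dominated by defend C for General Y (it gives General X more in every row).
The remaining 2×2 game on (route A, route B) × (defend B, defend C) has no saddle point. Let General X play route A with probability p; indifference gives −3p − 2(1−p) = p − 5(1−p), so p = 3/7.
Similarly General Y's optimal q on defend B is 6/7, and the value is -3·(6/7) + (1)·(1/7) = -17/7.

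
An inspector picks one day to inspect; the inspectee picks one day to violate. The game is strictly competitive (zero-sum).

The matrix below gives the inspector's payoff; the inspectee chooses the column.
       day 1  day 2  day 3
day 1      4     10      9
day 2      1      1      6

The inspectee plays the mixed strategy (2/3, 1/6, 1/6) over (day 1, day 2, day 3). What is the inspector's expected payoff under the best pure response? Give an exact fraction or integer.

35/6

day 1: (4)·(2/3) + (10)·(1/6) + (9)·(1/6) = 35/6.
day 2: (1)·(2/3) + (1)·(1/6) + (6)·(1/6) = 11/6.
The best pure response is day 1 with expected payoff 35/6.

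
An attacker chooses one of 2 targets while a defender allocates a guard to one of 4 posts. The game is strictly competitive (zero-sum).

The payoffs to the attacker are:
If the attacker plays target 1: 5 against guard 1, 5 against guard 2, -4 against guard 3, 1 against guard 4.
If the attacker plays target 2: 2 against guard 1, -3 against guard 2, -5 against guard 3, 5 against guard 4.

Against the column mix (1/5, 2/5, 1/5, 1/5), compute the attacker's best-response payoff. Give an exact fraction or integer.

12/5

target 1: (5)·(1/5) + (5)·(2/5) + (-4)·(1/5) + (1)·(1/5) = 12/5.
target 2: (2)·(1/5) + (-3)·(2/5) + (-5)·(1/5) + (5)·(1/5) = -4/5.
The best pure response is target 1 with expected payoff 12/5.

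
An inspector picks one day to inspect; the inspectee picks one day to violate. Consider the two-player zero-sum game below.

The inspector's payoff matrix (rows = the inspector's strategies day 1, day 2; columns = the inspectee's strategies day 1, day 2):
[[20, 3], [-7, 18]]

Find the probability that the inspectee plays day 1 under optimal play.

Row minima are 3 and -7, so the inspector's maximin is 3; column maxima are 20 and 18, so the inspectee's minimax is 18. These differ, so the equilibrium is in mixed strategies.
Let the inspectee play day 1 with probability q. The inspector is indifferent when 20q + 3(1−q) = −7q + 18(1−q), giving q = 5/14.

5/14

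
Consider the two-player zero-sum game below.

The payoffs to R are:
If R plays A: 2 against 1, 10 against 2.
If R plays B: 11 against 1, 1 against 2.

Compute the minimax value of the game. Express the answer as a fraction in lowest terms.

6

Row minima are 2 and 1, so R's maximin is 2; column maxima are 11 and 10, so C's minimax is 10. These differ, so the equilibrium is in mixed strategies.
Let R play A with probability p. C is indifferent when 2p + 11(1−p) = 10p + (1−p), giving p = 5/9.
Let C play 1 with probability q. R is indifferent when 2q + 10(1−q) = 11q + (1−q), giving q = 1/2.
The value is 2·(1/2) + (10)·(1/2) = 6.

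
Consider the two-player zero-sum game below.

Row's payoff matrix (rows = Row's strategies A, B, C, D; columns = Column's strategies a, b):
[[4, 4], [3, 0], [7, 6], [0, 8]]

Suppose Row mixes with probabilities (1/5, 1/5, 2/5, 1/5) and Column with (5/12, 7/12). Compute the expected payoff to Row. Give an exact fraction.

Against (5/12, 7/12), each row's expected payoff is A: 4; B: 5/4; C: 77/12; D: 14/3.
Taking the (1/5, 1/5, 2/5, 1/5)-weighted average: (1/5)·(4) + (1/5)·(5/4) + (2/5)·(77/12) + (1/5)·(14/3) = 91/20.

91/20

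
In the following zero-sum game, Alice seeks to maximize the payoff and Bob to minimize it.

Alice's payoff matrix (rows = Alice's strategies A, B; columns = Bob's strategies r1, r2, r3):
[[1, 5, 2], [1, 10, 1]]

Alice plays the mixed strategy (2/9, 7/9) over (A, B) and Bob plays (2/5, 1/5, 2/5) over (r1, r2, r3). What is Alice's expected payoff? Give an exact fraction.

Against (2/5, 1/5, 2/5), each row's expected payoff is A: 11/5; B: 14/5.
Taking the (2/9, 7/9)-weighted average: (2/9)·(11/5) + (7/9)·(14/5) = 8/3.

8/3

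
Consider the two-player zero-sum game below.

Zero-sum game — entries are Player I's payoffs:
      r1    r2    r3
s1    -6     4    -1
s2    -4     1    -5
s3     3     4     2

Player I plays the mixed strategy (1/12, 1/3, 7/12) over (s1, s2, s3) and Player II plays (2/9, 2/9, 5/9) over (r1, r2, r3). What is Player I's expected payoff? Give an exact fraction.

Against (2/9, 2/9, 5/9), each row's expected payoff is s1: -1; s2: -31/9; s3: 8/3.
Taking the (1/12, 1/3, 7/12)-weighted average: (1/12)·(-1) + (1/3)·(-31/9) + (7/12)·(8/3) = 35/108.

35/108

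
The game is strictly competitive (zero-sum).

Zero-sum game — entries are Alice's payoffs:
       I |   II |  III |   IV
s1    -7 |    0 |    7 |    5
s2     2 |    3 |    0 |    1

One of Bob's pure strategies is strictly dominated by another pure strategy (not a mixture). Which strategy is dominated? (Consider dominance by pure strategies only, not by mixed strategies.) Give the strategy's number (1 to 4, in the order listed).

2

Bob prefers columns that give Alice less. Compare II with I: -7 < 0, 2 < 3.
So I strictly dominates II for Bob; II is strictly dominated.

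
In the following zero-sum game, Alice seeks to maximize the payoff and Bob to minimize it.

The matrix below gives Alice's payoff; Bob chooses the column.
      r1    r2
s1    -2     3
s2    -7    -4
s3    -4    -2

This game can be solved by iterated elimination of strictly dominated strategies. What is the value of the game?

-2

Column r2 is strictly dominated by r1 for Bob (-2<3, -7<-4, -4<-2); eliminate r2.
Row s2 is strictly dominated by row s1 (-2>-7); eliminate s2.
Row s3 is strictly dominated by row s1 (-2>-4); eliminate s3.
Only (s1, r1) remains, with payoff -2.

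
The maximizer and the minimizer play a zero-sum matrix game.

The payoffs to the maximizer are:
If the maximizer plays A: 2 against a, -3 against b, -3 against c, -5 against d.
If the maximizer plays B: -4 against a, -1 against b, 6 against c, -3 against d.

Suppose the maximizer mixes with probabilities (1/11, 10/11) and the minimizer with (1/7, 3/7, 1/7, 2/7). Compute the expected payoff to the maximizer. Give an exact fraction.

-90/77

Against (1/7, 3/7, 1/7, 2/7), each row's expected payoff is A: -20/7; B: -1.
Taking the (1/11, 10/11)-weighted average: (1/11)·(-20/7) + (10/11)·(-1) = -90/77.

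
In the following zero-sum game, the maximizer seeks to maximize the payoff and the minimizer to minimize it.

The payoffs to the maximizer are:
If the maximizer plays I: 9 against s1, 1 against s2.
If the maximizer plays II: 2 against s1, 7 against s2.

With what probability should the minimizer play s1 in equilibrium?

6/13

Row minima are 1 and 2, so the maximizer's maximin is 2; column maxima are 9 and 7, so the minimizer's minimax is 7. These differ, so the equilibrium is in mixed strategies.
Let the minimizer play s1 with probability q. The maximizer is indifferent when 9q + (1−q) = 2q + 7(1−q), giving q = 6/13.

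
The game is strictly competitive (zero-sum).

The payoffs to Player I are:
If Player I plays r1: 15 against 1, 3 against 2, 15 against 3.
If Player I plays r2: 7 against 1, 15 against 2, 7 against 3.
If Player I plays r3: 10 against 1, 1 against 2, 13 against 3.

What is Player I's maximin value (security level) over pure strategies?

The worst-case payoff for each row is r1: 3, r2: 7, r3: 1.
The best of these is 7.

7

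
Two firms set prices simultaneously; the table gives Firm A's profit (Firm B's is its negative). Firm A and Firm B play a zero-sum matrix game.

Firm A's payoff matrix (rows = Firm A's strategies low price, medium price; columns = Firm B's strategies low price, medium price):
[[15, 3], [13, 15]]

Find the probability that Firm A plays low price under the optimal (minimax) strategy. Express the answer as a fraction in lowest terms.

1/7

Row minima are 3 and 13, so Firm A's maximin is 13; column maxima are 15 and 15, so Firm B's minimax is 15. These differ, so the equilibrium is in mixed strategies.
Let Firm A play low price with probability p. Firm B is indifferent when 15p + 13(1−p) = 3p + 15(1−p), giving p = 1/7.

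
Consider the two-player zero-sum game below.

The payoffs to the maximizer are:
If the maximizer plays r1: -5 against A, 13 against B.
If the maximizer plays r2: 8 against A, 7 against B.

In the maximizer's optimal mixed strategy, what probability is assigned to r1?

1/19

Row minima are -5 and 7, so the maximizer's maximin is 7; column maxima are 8 and 13, so the minimizer's minimax is 8. These differ, so the equilibrium is in mixed strategies.
Let the maximizer play r1 with probability p. The minimizer is indifferent when −5p + 8(1−p) = 13p + 7(1−p), giving p = 1/19.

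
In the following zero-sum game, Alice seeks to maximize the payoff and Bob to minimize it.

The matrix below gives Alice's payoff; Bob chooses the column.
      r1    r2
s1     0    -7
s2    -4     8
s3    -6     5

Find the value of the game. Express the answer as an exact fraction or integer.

-28/19

Row s3 is strictly dominated by row s2, so Alice never plays it.
The remaining 2×2 game on (s1, s2) × (r1, r2) has no saddle point. Let Alice play s1 with probability p; indifference gives −4(1−p) = −7p + 8(1−p), so p = 12/19.
Similarly Bob's optimal q on r1 is 15/19, and the value is 0·(15/19) + (-7)·(4/19) = -28/19.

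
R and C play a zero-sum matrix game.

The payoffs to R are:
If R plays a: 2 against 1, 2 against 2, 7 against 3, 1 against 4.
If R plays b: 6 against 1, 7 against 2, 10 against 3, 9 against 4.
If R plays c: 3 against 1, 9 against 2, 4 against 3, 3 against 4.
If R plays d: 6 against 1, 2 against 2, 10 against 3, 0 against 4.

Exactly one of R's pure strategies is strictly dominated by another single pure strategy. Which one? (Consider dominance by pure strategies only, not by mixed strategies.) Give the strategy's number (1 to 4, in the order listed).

Compare a with b: 6 > 2, 7 > 2, 10 > 7, 9 > 1.
So b strictly dominates a for R; a is strictly dominated.

1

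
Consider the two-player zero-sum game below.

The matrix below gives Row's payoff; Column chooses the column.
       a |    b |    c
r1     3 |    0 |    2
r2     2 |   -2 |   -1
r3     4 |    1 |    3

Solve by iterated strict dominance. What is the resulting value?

Row r1 is strictly dominated by row r3 (4>3, 1>0, 3>2); eliminate r1.
Column c is strictly dominated by b for Column (-2<-1, 1<3); eliminate c.
Column a is strictly dominated by b for Column (-2<2, 1<4); eliminate a.
Row r2 is strictly dominated by row r3 (1>-2); eliminate r2.
Only (r3, b) remains, with payoff 1.

1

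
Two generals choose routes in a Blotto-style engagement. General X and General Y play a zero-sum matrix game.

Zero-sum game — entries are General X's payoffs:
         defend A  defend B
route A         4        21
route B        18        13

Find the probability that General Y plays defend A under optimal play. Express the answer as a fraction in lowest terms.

4/11

Row minima are 4 and 13, so General X's maximin is 13; column maxima are 18 and 21, so General Y's minimax is 18. These differ, so the equilibrium is in mixed strategies.
Let General Y play defend A with probability q. General X is indifferent when 4q + 21(1−q) = 18q + 13(1−q), giving q = 4/11.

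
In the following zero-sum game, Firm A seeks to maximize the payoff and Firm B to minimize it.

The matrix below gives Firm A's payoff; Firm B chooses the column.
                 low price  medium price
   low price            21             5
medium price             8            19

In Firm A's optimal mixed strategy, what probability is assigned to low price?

Row minima are 5 and 8, so Firm A's maximin is 8; column maxima are 21 and 19, so Firm B's minimax is 19. These differ, so the equilibrium is in mixed strategies.
Let Firm A play low price with probability p. Firm B is indifferent when 21p + 8(1−p) = 5p + 19(1−p), giving p = 11/27.

11/27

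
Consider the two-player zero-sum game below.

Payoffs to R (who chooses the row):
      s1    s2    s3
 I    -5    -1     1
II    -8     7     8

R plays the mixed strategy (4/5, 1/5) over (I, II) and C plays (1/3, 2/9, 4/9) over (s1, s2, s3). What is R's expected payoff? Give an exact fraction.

-2/3

Against (1/3, 2/9, 4/9), each row's expected payoff is I: -13/9; II: 22/9.
Taking the (4/5, 1/5)-weighted average: (4/5)·(-13/9) + (1/5)·(22/9) = -2/3.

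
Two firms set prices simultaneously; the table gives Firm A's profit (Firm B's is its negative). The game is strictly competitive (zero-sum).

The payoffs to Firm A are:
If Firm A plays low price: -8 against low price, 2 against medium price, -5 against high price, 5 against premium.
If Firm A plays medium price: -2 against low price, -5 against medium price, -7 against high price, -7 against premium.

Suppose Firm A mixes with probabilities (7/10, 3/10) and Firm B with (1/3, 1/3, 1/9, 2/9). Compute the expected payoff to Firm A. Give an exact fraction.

-217/90

Against (1/3, 1/3, 1/9, 2/9), each row's expected payoff is low price: -13/9; medium price: -14/3.
Taking the (7/10, 3/10)-weighted average: (7/10)·(-13/9) + (3/10)·(-14/3) = -217/90.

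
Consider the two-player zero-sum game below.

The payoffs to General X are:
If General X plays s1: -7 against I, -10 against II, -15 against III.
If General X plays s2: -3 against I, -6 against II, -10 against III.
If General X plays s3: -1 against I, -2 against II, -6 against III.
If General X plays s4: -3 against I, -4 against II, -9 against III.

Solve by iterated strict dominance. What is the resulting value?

Row s2 is strictly dominated by row s3 (-1>-3, -2>-6, -6>-10); eliminate s2.
Row s4 is strictly dominated by row s3 (-1>-3, -2>-4, -6>-9); eliminate s4.
Row s1 is strictly dominated by row s3 (-1>-7, -2>-10, -6>-15); eliminate s1.
Column I is strictly dominated by II for General Y (-2<-1); eliminate I.
Column II is strictly dominated by III for General Y (-6<-2); eliminate II.
Only (s3, III) remains, with payoff -6.

-6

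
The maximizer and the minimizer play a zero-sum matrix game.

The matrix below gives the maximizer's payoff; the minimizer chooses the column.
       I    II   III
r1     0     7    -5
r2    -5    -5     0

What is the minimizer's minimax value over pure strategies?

0

The worst case (largest entry) in each column is I: 0, II: 7, III: 0.
The best (smallest) of these is 0.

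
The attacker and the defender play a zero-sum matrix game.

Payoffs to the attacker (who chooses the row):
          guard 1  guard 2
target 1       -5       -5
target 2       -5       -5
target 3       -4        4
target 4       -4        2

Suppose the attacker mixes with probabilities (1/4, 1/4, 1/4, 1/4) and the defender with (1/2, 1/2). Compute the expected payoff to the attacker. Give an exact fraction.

Against (1/2, 1/2), each row's expected payoff is target 1: -5; target 2: -5; target 3: 0; target 4: -1.
Taking the (1/4, 1/4, 1/4, 1/4)-weighted average: (1/4)·(-5) + (1/4)·(-5) + (1/4)·(0) + (1/4)·(-1) = -11/4.

-11/4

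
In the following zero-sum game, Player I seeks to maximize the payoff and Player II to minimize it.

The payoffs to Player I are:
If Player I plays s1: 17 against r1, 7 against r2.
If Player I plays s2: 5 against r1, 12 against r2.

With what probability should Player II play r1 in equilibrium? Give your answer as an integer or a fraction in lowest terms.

Row minima are 7 and 5, so Player I's maximin is 7; column maxima are 17 and 12, so Player II's minimax is 12. These differ, so the equilibrium is in mixed strategies.
Let Player II play r1 with probability q. Player I is indifferent when 17q + 7(1−q) = 5q + 12(1−q), giving q = 5/17.

5/17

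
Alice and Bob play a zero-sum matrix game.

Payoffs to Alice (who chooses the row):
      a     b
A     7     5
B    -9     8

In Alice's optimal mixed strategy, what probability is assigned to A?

Row minima are 5 and -9, so Alice's maximin is 5; column maxima are 7 and 8, so Bob's minimax is 7. These differ, so the equilibrium is in mixed strategies.
Let Alice play A with probability p. Bob is indifferent when 7p − 9(1−p) = 5p + 8(1−p), giving p = 17/19.

17/19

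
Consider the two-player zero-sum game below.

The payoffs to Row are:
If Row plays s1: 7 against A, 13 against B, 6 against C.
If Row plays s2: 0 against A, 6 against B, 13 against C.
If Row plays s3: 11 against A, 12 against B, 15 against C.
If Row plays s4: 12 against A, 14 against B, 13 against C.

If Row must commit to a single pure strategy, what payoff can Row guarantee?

12

The worst-case payoff for each row is s1: 6, s2: 0, s3: 11, s4: 12.
The best of these is 12.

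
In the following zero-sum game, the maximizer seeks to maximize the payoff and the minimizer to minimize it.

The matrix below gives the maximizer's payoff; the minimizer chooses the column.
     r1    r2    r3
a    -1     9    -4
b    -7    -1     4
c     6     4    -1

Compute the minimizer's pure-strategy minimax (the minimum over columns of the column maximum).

4

The worst case (largest entry) in each column is r1: 6, r2: 9, r3: 4.
The best (smallest) of these is 4.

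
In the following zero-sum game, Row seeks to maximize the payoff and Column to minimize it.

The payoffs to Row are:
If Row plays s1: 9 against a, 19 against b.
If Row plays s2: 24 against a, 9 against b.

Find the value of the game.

15

Row minima are 9 and 9, so Row's maximin is 9; column maxima are 24 and 19, so Column's minimax is 19. These differ, so the equilibrium is in mixed strategies.
Let Row play s1 with probability p. Column is indifferent when 9p + 24(1−p) = 19p + 9(1−p), giving p = 3/5.
Let Column play a with probability q. Row is indifferent when 9q + 19(1−q) = 24q + 9(1−q), giving q = 2/5.
The value is 9·(2/5) + (19)·(3/5) = 15.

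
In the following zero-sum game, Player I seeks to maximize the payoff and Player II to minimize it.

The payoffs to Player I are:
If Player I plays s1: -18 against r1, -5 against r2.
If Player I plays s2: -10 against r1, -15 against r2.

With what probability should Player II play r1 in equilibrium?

5/9

Row minima are -18 and -15, so Player I's maximin is -15; column maxima are -10 and -5, so Player II's minimax is -10. These differ, so the equilibrium is in mixed strategies.
Let Player II play r1 with probability q. Player I is indifferent when −18q − 5(1−q) = −10q − 15(1−q), giving q = 5/9.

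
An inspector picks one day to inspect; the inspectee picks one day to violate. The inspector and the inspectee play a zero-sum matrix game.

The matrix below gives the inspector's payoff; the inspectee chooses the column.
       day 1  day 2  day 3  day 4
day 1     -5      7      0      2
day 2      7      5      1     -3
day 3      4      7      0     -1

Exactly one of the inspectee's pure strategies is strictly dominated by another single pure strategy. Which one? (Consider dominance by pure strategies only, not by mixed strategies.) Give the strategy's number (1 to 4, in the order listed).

The inspectee prefers columns that give the inspector less. Compare day 2 with day 3: 0 < 7, 1 < 5, 0 < 7.
So day 3 strictly dominates day 2 for the inspectee; day 2 is strictly dominated.

2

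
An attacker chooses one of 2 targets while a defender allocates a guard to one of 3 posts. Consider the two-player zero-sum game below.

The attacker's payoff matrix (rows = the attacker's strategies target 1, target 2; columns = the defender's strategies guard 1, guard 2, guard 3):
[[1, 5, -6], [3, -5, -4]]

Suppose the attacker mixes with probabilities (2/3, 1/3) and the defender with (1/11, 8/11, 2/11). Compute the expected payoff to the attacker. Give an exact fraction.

13/33

Against (1/11, 8/11, 2/11), each row's expected payoff is target 1: 29/11; target 2: -45/11.
Taking the (2/3, 1/3)-weighted average: (2/3)·(29/11) + (1/3)·(-45/11) = 13/33.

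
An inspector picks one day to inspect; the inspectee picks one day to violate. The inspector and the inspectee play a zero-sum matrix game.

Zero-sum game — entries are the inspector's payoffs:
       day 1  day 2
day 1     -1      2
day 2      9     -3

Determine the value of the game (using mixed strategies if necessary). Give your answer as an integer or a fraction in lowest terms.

Row minima are -1 and -3, so the inspector's maximin is -1; column maxima are 9 and 2, so the inspectee's minimax is 2. These differ, so the equilibrium is in mixed strategies.
Let the inspector play day 1 with probability p. The inspectee is indifferent when −p + 9(1−p) = 2p − 3(1−p), giving p = 4/5.
Let the inspectee play day 1 with probability q. The inspector is indifferent when −q + 2(1−q) = 9q − 3(1−q), giving q = 1/3.
The value is -1·(1/3) + (2)·(2/3) = 1.

1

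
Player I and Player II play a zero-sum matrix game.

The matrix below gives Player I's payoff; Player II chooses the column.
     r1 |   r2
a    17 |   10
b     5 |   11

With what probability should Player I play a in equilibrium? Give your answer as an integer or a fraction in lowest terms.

6/13

Row minima are 10 and 5, so Player I's maximin is 10; column maxima are 17 and 11, so Player II's minimax is 11. These differ, so the equilibrium is in mixed strategies.
Let Player I play a with probability p. Player II is indifferent when 17p + 5(1−p) = 10p + 11(1−p), giving p = 6/13.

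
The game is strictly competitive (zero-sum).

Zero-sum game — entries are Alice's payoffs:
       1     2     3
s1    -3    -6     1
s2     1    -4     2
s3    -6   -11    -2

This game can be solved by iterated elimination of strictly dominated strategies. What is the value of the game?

Row s3 is strictly dominated by row s1 (-3>-6, -6>-11, 1>-2); eliminate s3.
Row s1 is strictly dominated by row s2 (1>-3, -4>-6, 2>1); eliminate s1.
Column 3 is strictly dominated by 1 for Bob (1<2); eliminate 3.
Column 1 is strictly dominated by 2 for Bob (-4<1); eliminate 1.
Only (s2, 2) remains, with payoff -4.

-4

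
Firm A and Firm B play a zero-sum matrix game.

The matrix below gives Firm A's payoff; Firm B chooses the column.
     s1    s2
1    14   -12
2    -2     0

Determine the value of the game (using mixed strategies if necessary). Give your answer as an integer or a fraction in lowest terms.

Row minima are -12 and -2, so Firm A's maximin is -2; column maxima are 14 and 0, so Firm B's minimax is 0. These differ, so the equilibrium is in mixed strategies.
Let Firm A play 1 with probability p. Firm B is indifferent when 14p − 2(1−p) = −12p, giving p = 1/14.
Let Firm B play s1 with probability q. Firm A is indifferent when 14q − 12(1−q) = −2q, giving q = 3/7.
The value is 14·(3/7) + (-12)·(4/7) = -6/7.

-6/7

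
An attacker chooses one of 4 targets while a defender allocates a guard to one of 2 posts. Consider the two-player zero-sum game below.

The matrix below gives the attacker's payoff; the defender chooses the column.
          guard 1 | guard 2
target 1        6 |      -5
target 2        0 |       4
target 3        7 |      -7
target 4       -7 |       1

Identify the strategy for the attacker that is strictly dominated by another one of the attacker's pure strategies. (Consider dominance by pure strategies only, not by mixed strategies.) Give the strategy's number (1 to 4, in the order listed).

Compare target 4 with target 2: 0 > -7, 4 > 1.
So target 2 strictly dominates target 4 for the attacker; target 4 is strictly dominated.

4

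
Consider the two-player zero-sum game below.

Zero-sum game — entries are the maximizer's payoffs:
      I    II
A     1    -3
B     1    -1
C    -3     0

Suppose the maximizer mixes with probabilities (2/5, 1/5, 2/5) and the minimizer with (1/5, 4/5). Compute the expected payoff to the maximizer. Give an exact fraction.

-31/25

Against (1/5, 4/5), each row's expected payoff is A: -11/5; B: -3/5; C: -3/5.
Taking the (2/5, 1/5, 2/5)-weighted average: (2/5)·(-11/5) + (1/5)·(-3/5) + (2/5)·(-3/5) = -31/25.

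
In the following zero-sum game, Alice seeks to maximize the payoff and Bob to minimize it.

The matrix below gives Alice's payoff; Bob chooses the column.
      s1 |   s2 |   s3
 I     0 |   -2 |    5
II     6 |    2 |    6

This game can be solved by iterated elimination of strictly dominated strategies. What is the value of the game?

Column s3 is strictly dominated by s2 for Bob (-2<5, 2<6); eliminate s3.
Column s1 is strictly dominated by s2 for Bob (-2<0, 2<6); eliminate s1.
Row I is strictly dominated by row II (2>-2); eliminate I.
Only (II, s2) remains, with payoff 2.

2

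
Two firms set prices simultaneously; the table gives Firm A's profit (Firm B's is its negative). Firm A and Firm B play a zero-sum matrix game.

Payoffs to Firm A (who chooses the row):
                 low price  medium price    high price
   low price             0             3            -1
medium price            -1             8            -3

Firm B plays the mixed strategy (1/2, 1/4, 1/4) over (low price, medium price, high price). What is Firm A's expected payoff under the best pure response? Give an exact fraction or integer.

3/4

low price: (0)·(1/2) + (3)·(1/4) + (-1)·(1/4) = 1/2.
medium price: (-1)·(1/2) + (8)·(1/4) + (-3)·(1/4) = 3/4.
The best pure response is medium price with expected payoff 3/4.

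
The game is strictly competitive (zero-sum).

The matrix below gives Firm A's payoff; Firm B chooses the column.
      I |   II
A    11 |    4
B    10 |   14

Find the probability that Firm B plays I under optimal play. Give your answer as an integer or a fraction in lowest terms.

10/11

Row minima are 4 and 10, so Firm A's maximin is 10; column maxima are 11 and 14, so Firm B's minimax is 11. These differ, so the equilibrium is in mixed strategies.
Let Firm B play I with probability q. Firm A is indifferent when 11q + 4(1−q) = 10q + 14(1−q), giving q = 10/11.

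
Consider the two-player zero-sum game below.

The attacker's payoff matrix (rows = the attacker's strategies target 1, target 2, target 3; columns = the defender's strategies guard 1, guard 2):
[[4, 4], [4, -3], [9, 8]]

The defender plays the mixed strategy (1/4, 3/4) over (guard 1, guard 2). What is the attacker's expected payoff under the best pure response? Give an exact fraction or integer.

target 1: (4)·(1/4) + (4)·(3/4) = 4.
target 2: (4)·(1/4) + (-3)·(3/4) = -5/4.
target 3: (9)·(1/4) + (8)·(3/4) = 33/4.
The best pure response is target 3 with expected payoff 33/4.

33/4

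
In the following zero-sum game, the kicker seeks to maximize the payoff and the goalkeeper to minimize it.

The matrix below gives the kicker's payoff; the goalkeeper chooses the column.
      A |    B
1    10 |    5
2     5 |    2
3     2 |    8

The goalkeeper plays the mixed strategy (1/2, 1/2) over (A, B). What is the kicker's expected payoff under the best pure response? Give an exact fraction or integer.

15/2

1: (10)·(1/2) + (5)·(1/2) = 15/2.
2: (5)·(1/2) + (2)·(1/2) = 7/2.
3: (2)·(1/2) + (8)·(1/2) = 5.
The best pure response is 1 with expected payoff 15/2.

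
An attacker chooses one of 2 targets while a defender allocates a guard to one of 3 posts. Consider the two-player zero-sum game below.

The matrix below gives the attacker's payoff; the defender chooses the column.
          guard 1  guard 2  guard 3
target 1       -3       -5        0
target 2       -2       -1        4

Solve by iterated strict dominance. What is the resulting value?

Row target 1 is strictly dominated by row target 2 (-2>-3, -1>-5, 4>0); eliminate target 1.
Column guard 2 is strictly dominated by guard 1 for the defender (-2<-1); eliminate guard 2.
Column guard 3 is strictly dominated by guard 1 for the defender (-2<4); eliminate guard 3.
Only (target 2, guard 1) remains, with payoff -2.

-2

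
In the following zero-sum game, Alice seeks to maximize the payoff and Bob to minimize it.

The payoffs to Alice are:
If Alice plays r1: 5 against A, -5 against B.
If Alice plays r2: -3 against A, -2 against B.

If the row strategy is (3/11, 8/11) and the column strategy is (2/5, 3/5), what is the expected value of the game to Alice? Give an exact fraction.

Against (2/5, 3/5), each row's expected payoff is r1: -1; r2: -12/5.
Taking the (3/11, 8/11)-weighted average: (3/11)·(-1) + (8/11)·(-12/5) = -111/55.

-111/55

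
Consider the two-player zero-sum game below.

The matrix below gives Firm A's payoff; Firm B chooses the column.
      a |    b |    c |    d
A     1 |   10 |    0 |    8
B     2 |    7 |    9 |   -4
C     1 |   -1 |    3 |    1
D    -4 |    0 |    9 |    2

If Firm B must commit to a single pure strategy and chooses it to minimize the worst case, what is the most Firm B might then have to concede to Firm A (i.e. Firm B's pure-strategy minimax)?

The worst case (largest entry) in each column is a: 2, b: 10, c: 9, d: 8.
The best (smallest) of these is 2.

2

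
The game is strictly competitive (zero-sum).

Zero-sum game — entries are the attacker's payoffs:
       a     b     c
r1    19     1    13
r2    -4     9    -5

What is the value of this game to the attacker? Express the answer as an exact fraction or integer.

Column a is strictly dominated by c for the defender (it gives the attacker more in every row).
The remaining 2×2 game on (r1, r2) × (b, c) has no saddle point. Let the attacker play r1 with probability p; indifference gives p + 9(1−p) = 13p − 5(1−p), so p = 7/13.
Similarly the defender's optimal q on b is 9/13, and the value is 1·(9/13) + (13)·(4/13) = 61/13.

61/13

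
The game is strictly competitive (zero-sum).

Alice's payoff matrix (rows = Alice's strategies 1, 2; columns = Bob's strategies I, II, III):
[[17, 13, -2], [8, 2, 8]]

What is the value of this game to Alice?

Column I is strictly dominated by II for Bob (it gives Alice more in every row).
The remaining 2×2 game on (1, 2) × (II, III) has no saddle point. Let Alice play 1 with probability p; indifference gives 13p + 2(1−p) = −2p + 8(1−p), so p = 2/7.
Similarly Bob's optimal q on II is 10/21, and the value is 13·(10/21) + (-2)·(11/21) = 36/7.

36/7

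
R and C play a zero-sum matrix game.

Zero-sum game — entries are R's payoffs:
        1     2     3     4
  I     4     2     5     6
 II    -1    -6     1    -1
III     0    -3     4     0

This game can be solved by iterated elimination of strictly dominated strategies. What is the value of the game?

2

Column 4 is strictly dominated by 2 for C (2<6, -6<-1, -3<0); eliminate 4.
Column 1 is strictly dominated by 2 for C (2<4, -6<-1, -3<0); eliminate 1.
Row II is strictly dominated by row I (2>-6, 5>1); eliminate II.
Column 3 is strictly dominated by 2 for C (2<5, -3<4); eliminate 3.
Row III is strictly dominated by row I (2>-3); eliminate III.
Only (I, 2) remains, with payoff 2.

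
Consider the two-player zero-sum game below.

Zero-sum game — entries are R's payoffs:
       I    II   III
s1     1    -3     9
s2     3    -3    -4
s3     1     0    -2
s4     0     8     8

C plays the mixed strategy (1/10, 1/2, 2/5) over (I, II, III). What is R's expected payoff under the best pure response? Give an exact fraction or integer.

36/5

s1: (1)·(1/10) + (-3)·(1/2) + (9)·(2/5) = 11/5.
s2: (3)·(1/10) + (-3)·(1/2) + (-4)·(2/5) = -14/5.
s3: (1)·(1/10) + (0)·(1/2) + (-2)·(2/5) = -7/10.
s4: (0)·(1/10) + (8)·(1/2) + (8)·(2/5) = 36/5.
The best pure response is s4 with expected payoff 36/5.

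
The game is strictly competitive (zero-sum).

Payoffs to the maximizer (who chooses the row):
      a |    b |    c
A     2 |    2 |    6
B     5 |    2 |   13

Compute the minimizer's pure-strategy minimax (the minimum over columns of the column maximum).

The worst case (largest entry) in each column is a: 5, b: 2, c: 13.
The best (smallest) of these is 2.

2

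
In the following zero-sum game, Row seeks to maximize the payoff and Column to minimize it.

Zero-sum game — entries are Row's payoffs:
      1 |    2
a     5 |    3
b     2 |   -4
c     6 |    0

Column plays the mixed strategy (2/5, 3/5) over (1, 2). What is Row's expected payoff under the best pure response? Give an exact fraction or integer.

a: (5)·(2/5) + (3)·(3/5) = 19/5.
b: (2)·(2/5) + (-4)·(3/5) = -8/5.
c: (6)·(2/5) + (0)·(3/5) = 12/5.
The best pure response is a with expected payoff 19/5.

19/5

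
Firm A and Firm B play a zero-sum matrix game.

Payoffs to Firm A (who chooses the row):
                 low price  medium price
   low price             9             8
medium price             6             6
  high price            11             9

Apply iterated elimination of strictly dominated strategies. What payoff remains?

9

Row medium price is strictly dominated by row low price (9>6, 8>6); eliminate medium price.
Row low price is strictly dominated by row high price (11>9, 9>8); eliminate low price.
Column low price is strictly dominated by medium price for Firm B (9<11); eliminate low price.
Only (high price, medium price) remains, with payoff 9.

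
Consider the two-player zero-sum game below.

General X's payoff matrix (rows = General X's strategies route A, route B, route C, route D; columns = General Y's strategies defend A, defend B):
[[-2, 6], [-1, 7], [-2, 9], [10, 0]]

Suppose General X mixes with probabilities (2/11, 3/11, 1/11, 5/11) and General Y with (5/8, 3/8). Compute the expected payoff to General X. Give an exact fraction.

331/88

Against (5/8, 3/8), each row's expected payoff is route A: 1; route B: 2; route C: 17/8; route D: 25/4.
Taking the (2/11, 3/11, 1/11, 5/11)-weighted average: (2/11)·(1) + (3/11)·(2) + (1/11)·(17/8) + (5/11)·(25/4) = 331/88.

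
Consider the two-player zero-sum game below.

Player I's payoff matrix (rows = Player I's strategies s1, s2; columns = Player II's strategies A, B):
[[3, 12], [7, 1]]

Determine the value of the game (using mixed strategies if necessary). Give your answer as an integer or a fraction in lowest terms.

27/5

Row minima are 3 and 1, so Player I's maximin is 3; column maxima are 7 and 12, so Player II's minimax is 7. These differ, so the equilibrium is in mixed strategies.
Let Player I play s1 with probability p. Player II is indifferent when 3p + 7(1−p) = 12p + (1−p), giving p = 2/5.
Let Player II play A with probability q. Player I is indifferent when 3q + 12(1−q) = 7q + (1−q), giving q = 11/15.
The value is 3·(11/15) + (12)·(4/15) = 27/5.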